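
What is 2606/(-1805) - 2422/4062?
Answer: -7478641/3665955 ≈ -2.0400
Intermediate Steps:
2606/(-1805) - 2422/4062 = 2606*(-1/1805) - 2422*1/4062 = -2606/1805 - 1211/2031 = -7478641/3665955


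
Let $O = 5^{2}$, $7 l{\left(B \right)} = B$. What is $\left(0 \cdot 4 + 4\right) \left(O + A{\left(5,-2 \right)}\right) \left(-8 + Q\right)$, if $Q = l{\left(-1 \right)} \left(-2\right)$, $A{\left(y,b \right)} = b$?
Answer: $- \frac{4968}{7} \approx -709.71$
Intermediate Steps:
$l{\left(B \right)} = \frac{B}{7}$
$Q = \frac{2}{7}$ ($Q = \frac{1}{7} \left(-1\right) \left(-2\right) = \left(- \frac{1}{7}\right) \left(-2\right) = \frac{2}{7} \approx 0.28571$)
$O = 25$
$\left(0 \cdot 4 + 4\right) \left(O + A{\left(5,-2 \right)}\right) \left(-8 + Q\right) = \left(0 \cdot 4 + 4\right) \left(25 - 2\right) \left(-8 + \frac{2}{7}\right) = \left(0 + 4\right) 23 \left(- \frac{54}{7}\right) = 4 \cdot 23 \left(- \frac{54}{7}\right) = 92 \left(- \frac{54}{7}\right) = - \frac{4968}{7}$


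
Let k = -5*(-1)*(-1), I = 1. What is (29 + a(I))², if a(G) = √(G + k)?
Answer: 837 + 116*I ≈ 837.0 + 116.0*I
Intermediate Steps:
k = -5 (k = 5*(-1) = -5)
a(G) = √(-5 + G) (a(G) = √(G - 5) = √(-5 + G))
(29 + a(I))² = (29 + √(-5 + 1))² = (29 + √(-4))² = (29 + 2*I)²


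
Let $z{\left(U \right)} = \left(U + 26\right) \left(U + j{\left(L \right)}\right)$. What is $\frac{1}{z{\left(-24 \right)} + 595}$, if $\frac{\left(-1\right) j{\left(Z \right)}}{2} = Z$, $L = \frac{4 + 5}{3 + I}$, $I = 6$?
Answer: $\frac{1}{543} \approx 0.0018416$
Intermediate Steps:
$L = 1$ ($L = \frac{4 + 5}{3 + 6} = \frac{9}{9} = 9 \cdot \frac{1}{9} = 1$)
$j{\left(Z \right)} = - 2 Z$
$z{\left(U \right)} = \left(-2 + U\right) \left(26 + U\right)$ ($z{\left(U \right)} = \left(U + 26\right) \left(U - 2\right) = \left(26 + U\right) \left(U - 2\right) = \left(26 + U\right) \left(-2 + U\right) = \left(-2 + U\right) \left(26 + U\right)$)
$\frac{1}{z{\left(-24 \right)} + 595} = \frac{1}{\left(-52 + \left(-24\right)^{2} + 24 \left(-24\right)\right) + 595} = \frac{1}{\left(-52 + 576 - 576\right) + 595} = \frac{1}{-52 + 595} = \frac{1}{543}$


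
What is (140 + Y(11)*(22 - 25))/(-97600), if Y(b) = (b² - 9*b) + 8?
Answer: -1/1952 ≈ -0.00051230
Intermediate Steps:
Y(b) = 8 + b² - 9*b
(140 + Y(11)*(22 - 25))/(-97600) = (140 + (8 + 11² - 9*11)*(22 - 25))/(-97600) = (140 + (8 + 121 - 99)*(-3))*(-1/97600) = (140 + 30*(-3))*(-1/97600) = (140 - 90)*(-1/97600) = 50*(-1/97600) = -1/1952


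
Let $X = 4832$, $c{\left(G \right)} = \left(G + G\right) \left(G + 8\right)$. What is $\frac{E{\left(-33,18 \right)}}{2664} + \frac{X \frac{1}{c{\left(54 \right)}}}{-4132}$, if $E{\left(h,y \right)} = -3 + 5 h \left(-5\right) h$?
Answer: $- \frac{653952857}{63981954} \approx -10.221$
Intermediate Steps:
$c{\left(G \right)} = 2 G \left(8 + G\right)$
$E{\left(h,y \right)} = -3 - 25 h^{2}$ ($E{\left(h,y \right)} = -3 + - 25 h h = -3 - 25 h^{2}$)
$\frac{E{\left(-33,18 \right)}}{2664} + \frac{X \frac{1}{c{\left(54 \right)}}}{-4132} = \frac{-3 - 25 \left(-33\right)^{2}}{2664} + \frac{4832 \frac{1}{2 \cdot 54 \left(8 + 54\right)}}{-4132} = \left(-3 - 27225\right) \frac{1}{2664} + \frac{4832}{2 \cdot 54 \cdot 62} \left(- \frac{1}{4132}\right) = \left(-3 - 27225\right) \frac{1}{2664} + \frac{4832}{6696} \left(- \frac{1}{4132}\right) = \left(-27228\right) \frac{1}{2664} + 4832 \cdot \frac{1}{6696} \left(- \frac{1}{4132}\right) = - \frac{2269}{222} + \frac{604}{837} \left(- \frac{1}{4132}\right) = - \frac{2269}{222} - \frac{151}{864621} = - \frac{653952857}{63981954}$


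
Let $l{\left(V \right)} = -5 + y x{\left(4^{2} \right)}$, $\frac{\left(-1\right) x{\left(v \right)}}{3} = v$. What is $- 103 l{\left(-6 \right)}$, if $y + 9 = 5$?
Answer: $-19261$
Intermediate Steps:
$y = -4$ ($y = -9 + 5 = -4$)
$x{\left(v \right)} = - 3 v$
$l{\left(V \right)} = 187$ ($l{\left(V \right)} = -5 - 4 \left(- 3 \cdot 4^{2}\right) = -5 - 4 \left(\left(-3\right) 16\right) = -5 - -192 = -5 + 192 = 187$)
$- 103 l{\left(-6 \right)} = \left(-103\right) 187 = -19261$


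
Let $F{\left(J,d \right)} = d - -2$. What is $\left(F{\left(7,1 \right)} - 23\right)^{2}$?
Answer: $400$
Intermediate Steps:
$F{\left(J,d \right)} = 2 + d$ ($F{\left(J,d \right)} = d + 2 = 2 + d$)
$\left(F{\left(7,1 \right)} - 23\right)^{2} = \left(\left(2 + 1\right) - 23\right)^{2} = \left(3 - 23\right)^{2} = \left(-20\right)^{2} = 400$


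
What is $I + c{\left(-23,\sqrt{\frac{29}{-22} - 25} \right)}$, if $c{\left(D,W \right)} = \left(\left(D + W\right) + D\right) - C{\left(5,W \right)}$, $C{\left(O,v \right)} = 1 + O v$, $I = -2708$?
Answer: $-2755 - \frac{2 i \sqrt{12738}}{11} \approx -2755.0 - 20.521 i$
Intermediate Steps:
$c{\left(D,W \right)} = -1 - 4 W + 2 D$ ($c{\left(D,W \right)} = \left(\left(D + W\right) + D\right) - \left(1 + 5 W\right) = \left(W + 2 D\right) - \left(1 + 5 W\right) = -1 - 4 W + 2 D$)
$I + c{\left(-23,\sqrt{\frac{29}{-22} - 25} \right)} = -2708 - \left(47 + 4 \sqrt{\frac{29}{-22} - 25}\right) = -2708 - \left(47 + 4 \sqrt{29 \left(- \frac{1}{22}\right) - 25}\right) = -2708 - \left(47 + 4 \sqrt{- \frac{29}{22} - 25}\right) = -2708 - \left(47 + \frac{2 i \sqrt{12738}}{11}\right) = -2755 - \frac{2 i \sqrt{12738}}{11}$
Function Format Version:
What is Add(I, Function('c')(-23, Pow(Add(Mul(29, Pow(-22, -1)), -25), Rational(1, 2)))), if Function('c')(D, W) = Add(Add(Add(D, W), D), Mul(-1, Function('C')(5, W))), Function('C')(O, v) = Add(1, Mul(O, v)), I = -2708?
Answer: Add(-2755, Mul(Rational(-2, 11), I, Pow(12738, Rational(1, 2)))) ≈ Add(-2755.0, Mul(-20.521, I))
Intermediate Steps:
Function('c')(D, W) = Add(-1, Mul(-4, W), Mul(2, D)) (Function('c')(D, W) = Add(Add(Add(D, W), D), Mul(-1, Add(1, Mul(5, W)))) = Add(Add(W, Mul(2, D)), Add(-1, Mul(-5, W))) = Add(-1, Mul(-4, W), Mul(2, D)))
Add(I, Function('c')(-23, Pow(Add(Mul(29, Pow(-22, -1)), -25), Rational(1, 2)))) = Add(-2708, Add(-1, Mul(-4, Pow(Add(Mul(29, Pow(-22, -1)), -25), Rational(1, 2))), Mul(2, -23))) = Add(-2708, Add(-1, Mul(-4, Pow(Add(Mul(29, Rational(-1, 22)), -25), Rational(1, 2))), -46)) = Add(-2708, Add(-1, Mul(-4, Pow(Add(Rational(-29, 22), -25), Rational(1, 2))), -46)) = Add(-2708, Add(-1, Mul(-4, Pow(Rational(-579, 22), Rational(1, 2))), -46)) = Add(-2708, Add(-1, Mul(-4, Mul(Rational(1, 22), I, Pow(12738, Rational(1, 2)))), -46)) = Add(-2708, Add(-1, Mul(Rational(-2, 11), I, Pow(12738, Rational(1, 2))), -46)) = Add(-2708, Add(-47, Mul(Rational(-2, 11), I, Pow(12738, Rational(1, 2))))) = Add(-2755, Mul(Rational(-2, 11), I, Pow(12738, Rational(1, 2))))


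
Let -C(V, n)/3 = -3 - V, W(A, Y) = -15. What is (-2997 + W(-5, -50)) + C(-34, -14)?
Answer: -3105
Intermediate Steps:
C(V, n) = 9 + 3*V (C(V, n) = -3*(-3 - V) = 9 + 3*V)
(-2997 + W(-5, -50)) + C(-34, -14) = (-2997 - 15) + (9 + 3*(-34)) = -3012 + (9 - 102) = -3012 - 93 = -3105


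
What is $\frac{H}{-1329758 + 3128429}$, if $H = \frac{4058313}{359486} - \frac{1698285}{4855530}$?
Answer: $\frac{318245847323}{52326189011874603} \approx 6.082 \cdot 10^{-6}$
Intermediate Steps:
$H = \frac{318245847323}{29091584293}$ ($H = 4058313 \cdot \frac{1}{359486} - \frac{113219}{323702} = \frac{4058313}{359486} - \frac{113219}{323702} = \frac{318245847323}{29091584293} \approx 10.939$)
$\frac{H}{-1329758 + 3128429} = \frac{318245847323}{29091584293 \left(-1329758 + 3128429\right)} = \frac{318245847323}{29091584293 \cdot 1798671} = \frac{318245847323}{29091584293} \cdot \frac{1}{1798671} = \frac{318245847323}{52326189011874603}$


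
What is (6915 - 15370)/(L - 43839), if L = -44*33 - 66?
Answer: 8455/45357 ≈ 0.18641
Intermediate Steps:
L = -1518 (L = -1452 - 66 = -1518)
(6915 - 15370)/(L - 43839) = (6915 - 15370)/(-1518 - 43839) = -8455/(-45357) = -8455*(-1/45357) = 8455/45357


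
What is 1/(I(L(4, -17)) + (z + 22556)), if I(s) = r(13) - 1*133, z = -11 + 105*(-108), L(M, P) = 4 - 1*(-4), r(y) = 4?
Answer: 1/11076 ≈ 9.0285e-5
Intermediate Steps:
L(M, P) = 8 (L(M, P) = 4 + 4 = 8)
z = -11351 (z = -11 - 11340 = -11351)
I(s) = -129 (I(s) = 4 - 1*133 = 4 - 133 = -129)
1/(I(L(4, -17)) + (z + 22556)) = 1/(-129 + (-11351 + 22556)) = 1/(-129 + 11205) = 1/11076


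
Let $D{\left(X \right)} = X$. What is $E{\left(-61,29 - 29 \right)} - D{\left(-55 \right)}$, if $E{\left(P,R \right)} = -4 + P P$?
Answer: $3772$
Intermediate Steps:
$E{\left(P,R \right)} = -4 + P^{2}$
$E{\left(-61,29 - 29 \right)} - D{\left(-55 \right)} = \left(-4 + \left(-61\right)^{2}\right) - -55 = \left(-4 + 3721\right) + 55 = 3717 + 55 = 3772$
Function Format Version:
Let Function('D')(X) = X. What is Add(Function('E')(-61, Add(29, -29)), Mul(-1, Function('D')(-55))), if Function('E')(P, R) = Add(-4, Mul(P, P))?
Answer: 3772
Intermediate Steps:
Function('E')(P, R) = Add(-4, Pow(P, 2))
Add(Function('E')(-61, Add(29, -29)), Mul(-1, Function('D')(-55))) = Add(Add(-4, Pow(-61, 2)), Mul(-1, -55)) = Add(Add(-4, 3721), 55) = Add(3717, 55) = 3772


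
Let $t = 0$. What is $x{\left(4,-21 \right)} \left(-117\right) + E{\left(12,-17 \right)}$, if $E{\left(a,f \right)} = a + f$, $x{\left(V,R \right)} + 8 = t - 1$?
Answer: $1048$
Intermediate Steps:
$x{\left(V,R \right)} = -9$ ($x{\left(V,R \right)} = -8 + \left(0 - 1\right) = -8 - 1 = -9$)
$x{\left(4,-21 \right)} \left(-117\right) + E{\left(12,-17 \right)} = \left(-9\right) \left(-117\right) + \left(12 - 17\right) = 1053 - 5 = 1048$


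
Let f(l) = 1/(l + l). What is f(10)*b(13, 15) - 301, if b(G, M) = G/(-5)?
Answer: -30113/100 ≈ -301.13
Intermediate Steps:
b(G, M) = -G/5 (b(G, M) = G*(-⅕) = -G/5)
f(l) = 1/(2*l)
f(10)*b(13, 15) - 301 = ((½)/10)*(-⅕*13) - 301 = ((½)*(⅒))*(-13/5) - 301 = (1/20)*(-13/5) - 301 = -13/100 - 301 = -30113/100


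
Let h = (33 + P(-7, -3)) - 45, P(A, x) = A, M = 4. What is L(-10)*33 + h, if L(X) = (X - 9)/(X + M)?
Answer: 171/2 ≈ 85.500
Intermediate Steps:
L(X) = (-9 + X)/(4 + X) (L(X) = (X - 9)/(X + 4) = (-9 + X)/(4 + X))
h = -19 (h = (33 - 7) - 45 = 26 - 45 = -19)
L(-10)*33 + h = ((-9 - 10)/(4 - 10))*33 - 19 = (-19/(-6))*33 - 19 = -⅙*(-19)*33 - 19 = (19/6)*33 - 19 = 209/2 - 19 = 171/2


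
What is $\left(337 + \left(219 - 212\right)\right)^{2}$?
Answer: $118336$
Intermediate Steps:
$\left(337 + \left(219 - 212\right)\right)^{2} = \left(337 + 7\right)^{2} = 344^{2} = 118336$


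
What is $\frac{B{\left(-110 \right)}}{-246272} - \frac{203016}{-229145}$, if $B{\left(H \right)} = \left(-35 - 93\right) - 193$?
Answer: $\frac{50070711897}{56431997440} \approx 0.88727$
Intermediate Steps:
$B{\left(H \right)} = -321$ ($B{\left(H \right)} = -128 - 193 = -321$)
$\frac{B{\left(-110 \right)}}{-246272} - \frac{203016}{-229145} = - \frac{321}{-246272} - \frac{203016}{-229145} = \left(-321\right) \left(- \frac{1}{246272}\right) - - \frac{203016}{229145} = \frac{321}{246272} + \frac{203016}{229145} = \frac{50070711897}{56431997440}$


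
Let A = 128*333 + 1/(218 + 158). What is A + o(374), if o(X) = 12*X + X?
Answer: 17854737/376 ≈ 47486.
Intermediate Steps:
o(X) = 13*X
A = 16026625/376 (A = 42624 + 1/376 = 16026625/376 ≈ 42624.)
A + o(374) = 16026625/376 + 13*374 = 16026625/376 + 4862 = 17854737/376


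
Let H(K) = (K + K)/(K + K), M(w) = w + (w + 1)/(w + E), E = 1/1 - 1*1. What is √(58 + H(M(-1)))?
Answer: √59 ≈ 7.6811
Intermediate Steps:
E = 0 (E = 1 - 1 = 0)
M(w) = w + (1 + w)/w (M(w) = w + (w + 1)/(w + 0) = w + (1 + w)/w)
H(K) = 1 (H(K) = (2*K)/((2*K)) = (2*K)*(1/(2*K)) = 1)
√(58 + H(M(-1))) = √(58 + 1) = √59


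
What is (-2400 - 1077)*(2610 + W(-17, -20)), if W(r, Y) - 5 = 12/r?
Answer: -154528311/17 ≈ -9.0899e+6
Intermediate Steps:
W(r, Y) = 5 + 12/r
(-2400 - 1077)*(2610 + W(-17, -20)) = (-2400 - 1077)*(2610 + (5 + 12/(-17))) = -3477*(2610 + (5 + 12*(-1/17))) = -3477*(2610 + (5 - 12/17)) = -3477*(2610 + 73/17) = -3477*44443/17 = -154528311/17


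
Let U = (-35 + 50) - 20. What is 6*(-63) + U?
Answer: -383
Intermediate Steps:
U = -5 (U = 15 - 20 = -5)
6*(-63) + U = 6*(-63) - 5 = -378 - 5 = -383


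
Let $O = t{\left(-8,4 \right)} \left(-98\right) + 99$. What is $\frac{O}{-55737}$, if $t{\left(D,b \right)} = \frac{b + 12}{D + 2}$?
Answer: $- \frac{1081}{167211} \approx -0.0064649$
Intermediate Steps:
$t{\left(D,b \right)} = \frac{12 + b}{2 + D}$
$O = \frac{1081}{3}$ ($O = \frac{12 + 4}{2 - 8} \left(-98\right) + 99 = \frac{1}{-6} \cdot 16 \left(-98\right) + 99 = \left(- \frac{1}{6}\right) 16 \left(-98\right) + 99 = \left(- \frac{8}{3}\right) \left(-98\right) + 99 = \frac{784}{3} + 99 = \frac{1081}{3} \approx 360.33$)
$\frac{O}{-55737} = \frac{1081}{3 \left(-55737\right)} = \frac{1081}{3} \left(- \frac{1}{55737}\right) = - \frac{1081}{167211}$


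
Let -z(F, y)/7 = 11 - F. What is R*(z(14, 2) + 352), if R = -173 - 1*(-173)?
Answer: 0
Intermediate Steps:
z(F, y) = -77 + 7*F (z(F, y) = -7*(11 - F) = -77 + 7*F)
R = 0 (R = -173 + 173 = 0)
R*(z(14, 2) + 352) = 0*((-77 + 7*14) + 352) = 0*((-77 + 98) + 352) = 0*(21 + 352) = 0*373 = 0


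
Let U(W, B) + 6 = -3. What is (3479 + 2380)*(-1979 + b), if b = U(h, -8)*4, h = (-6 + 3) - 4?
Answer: -11805885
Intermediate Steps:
h = -7 (h = -3 - 4 = -7)
U(W, B) = -9 (U(W, B) = -6 - 3 = -9)
b = -36 (b = -9*4 = -36)
(3479 + 2380)*(-1979 + b) = (3479 + 2380)*(-1979 - 36) = 5859*(-2015) = -11805885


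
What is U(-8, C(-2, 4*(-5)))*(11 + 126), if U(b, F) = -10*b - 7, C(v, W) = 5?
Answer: 10001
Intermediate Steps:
U(b, F) = -7 - 10*b
U(-8, C(-2, 4*(-5)))*(11 + 126) = (-7 - 10*(-8))*(11 + 126) = (-7 + 80)*137 = 73*137 = 10001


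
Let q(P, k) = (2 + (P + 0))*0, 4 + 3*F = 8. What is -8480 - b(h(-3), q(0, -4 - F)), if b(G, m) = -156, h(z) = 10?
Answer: -8324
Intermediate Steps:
F = 4/3 (F = -4/3 + (1/3)*8 = -4/3 + 8/3 = 4/3 ≈ 1.3333)
q(P, k) = 0 (q(P, k) = (2 + P)*0 = 0)
-8480 - b(h(-3), q(0, -4 - F)) = -8480 - 1*(-156) = -8480 + 156 = -8324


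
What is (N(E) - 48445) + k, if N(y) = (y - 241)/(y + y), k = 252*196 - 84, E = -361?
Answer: 311844/361 ≈ 863.83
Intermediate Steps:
k = 49308 (k = 49392 - 84 = 49308)
N(y) = (-241 + y)/(2*y) (N(y) = (-241 + y)/((2*y)) = (-241 + y)*(1/(2*y)) = (-241 + y)/(2*y))
(N(E) - 48445) + k = ((½)*(-241 - 361)/(-361) - 48445) + 49308 = ((½)*(-1/361)*(-602) - 48445) + 49308 = (301/361 - 48445) + 49308 = -17488344/361 + 49308 = 311844/361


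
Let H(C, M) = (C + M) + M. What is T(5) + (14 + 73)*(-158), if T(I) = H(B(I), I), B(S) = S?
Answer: -13731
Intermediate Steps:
H(C, M) = C + 2*M
T(I) = 3*I (T(I) = I + 2*I = 3*I)
T(5) + (14 + 73)*(-158) = 3*5 + (14 + 73)*(-158) = 15 + 87*(-158) = 15 - 13746 = -13731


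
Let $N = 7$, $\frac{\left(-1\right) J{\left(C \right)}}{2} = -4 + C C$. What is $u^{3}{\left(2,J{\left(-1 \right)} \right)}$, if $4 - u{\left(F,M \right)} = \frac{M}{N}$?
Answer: $\frac{10648}{343} \approx 31.044$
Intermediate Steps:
$J{\left(C \right)} = 8 - 2 C^{2}$ ($J{\left(C \right)} = - 2 \left(-4 + C C\right) = - 2 \left(-4 + C^{2}\right) = 8 - 2 C^{2}$)
$u{\left(F,M \right)} = 4 - \frac{M}{7}$
$u^{3}{\left(2,J{\left(-1 \right)} \right)} = \left(4 - \frac{8 - 2 \left(-1\right)^{2}}{7}\right)^{3} = \left(4 - \frac{8 - 2}{7}\right)^{3} = \left(4 - \frac{6}{7}\right)^{3} = \left(\frac{22}{7}\right)^{3} = \frac{10648}{343}$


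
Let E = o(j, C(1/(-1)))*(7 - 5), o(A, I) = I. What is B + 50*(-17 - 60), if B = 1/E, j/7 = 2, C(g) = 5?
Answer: -38499/10 ≈ -3849.9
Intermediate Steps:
j = 14 (j = 7*2 = 14)
E = 10 (E = 5*(7 - 5) = 5*2 = 10)
B = 1/10 ≈ 0.10000
B + 50*(-17 - 60) = 1/10 + 50*(-17 - 60) = 1/10 + 50*(-77) = 1/10 - 3850 = -38499/10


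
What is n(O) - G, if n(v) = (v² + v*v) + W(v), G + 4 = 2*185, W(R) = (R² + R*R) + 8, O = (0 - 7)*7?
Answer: 9246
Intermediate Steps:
O = -49 (O = -7*7 = -49)
W(R) = 8 + 2*R² (W(R) = (R² + R²) + 8 = 2*R² + 8 = 8 + 2*R²)
G = 366 (G = -4 + 2*185 = -4 + 370 = 366)
n(v) = 8 + 4*v² (n(v) = (v² + v*v) + (8 + 2*v²) = (v² + v²) + (8 + 2*v²) = 2*v² + (8 + 2*v²) = 8 + 4*v²)
n(O) - G = (8 + 4*(-49)²) - 1*366 = (8 + 4*2401) - 366 = (8 + 9604) - 366 = 9612 - 366 = 9246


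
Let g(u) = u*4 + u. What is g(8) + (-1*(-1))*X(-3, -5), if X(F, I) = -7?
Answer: 33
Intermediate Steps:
g(u) = 5*u (g(u) = 4*u + u = 5*u)
g(8) + (-1*(-1))*X(-3, -5) = 5*8 - 1*(-1)*(-7) = 40 + 1*(-7) = 40 - 7 = 33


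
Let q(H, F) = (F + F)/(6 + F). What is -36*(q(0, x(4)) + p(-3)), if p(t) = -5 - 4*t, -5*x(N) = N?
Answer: -3132/13 ≈ -240.92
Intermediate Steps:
x(N) = -N/5
q(H, F) = 2*F/(6 + F) (q(H, F) = (2*F)/(6 + F) = 2*F/(6 + F))
-36*(q(0, x(4)) + p(-3)) = -36*(2*(-1/5*4)/(6 - 1/5*4) + (-5 - 4*(-3))) = -36*(2*(-4/5)/(6 - 4/5) + (-5 + 12)) = -36*(2*(-4/5)/(26/5) + 7) = -36*(2*(-4/5)*(5/26) + 7) = -36*(-4/13 + 7) = -36*87/13 = -3132/13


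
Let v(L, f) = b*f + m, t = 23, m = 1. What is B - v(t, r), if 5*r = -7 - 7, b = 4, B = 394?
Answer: 2021/5 ≈ 404.20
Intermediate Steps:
r = -14/5 (r = (-7 - 7)/5 = (⅕)*(-14) = -14/5 ≈ -2.8000)
v(L, f) = 1 + 4*f (v(L, f) = 4*f + 1 = 1 + 4*f)
B - v(t, r) = 394 - (1 + 4*(-14/5)) = 394 - (1 - 56/5) = 394 - 1*(-51/5) = 394 + 51/5 = 2021/5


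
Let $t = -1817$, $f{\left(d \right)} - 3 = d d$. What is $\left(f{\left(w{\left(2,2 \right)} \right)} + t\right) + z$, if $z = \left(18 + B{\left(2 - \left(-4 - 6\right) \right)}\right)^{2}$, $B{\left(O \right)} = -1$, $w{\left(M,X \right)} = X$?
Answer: $-1521$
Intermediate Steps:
$f{\left(d \right)} = 3 + d^{2}$ ($f{\left(d \right)} = 3 + d d = 3 + d^{2}$)
$z = 289$ ($z = \left(18 - 1\right)^{2} = 17^{2} = 289$)
$\left(f{\left(w{\left(2,2 \right)} \right)} + t\right) + z = \left(\left(3 + 2^{2}\right) - 1817\right) + 289 = \left(\left(3 + 4\right) - 1817\right) + 289 = \left(7 - 1817\right) + 289 = -1810 + 289 = -1521$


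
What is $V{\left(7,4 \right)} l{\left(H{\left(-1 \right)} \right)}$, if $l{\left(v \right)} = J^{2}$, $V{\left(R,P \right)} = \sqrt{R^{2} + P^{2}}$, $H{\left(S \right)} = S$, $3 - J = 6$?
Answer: $9 \sqrt{65} \approx 72.56$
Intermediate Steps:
$J = -3$ ($J = 3 - 6 = -3$)
$V{\left(R,P \right)} = \sqrt{P^{2} + R^{2}}$
$l{\left(v \right)} = 9$ ($l{\left(v \right)} = \left(-3\right)^{2} = 9$)
$V{\left(7,4 \right)} l{\left(H{\left(-1 \right)} \right)} = \sqrt{4^{2} + 7^{2}} \cdot 9 = \sqrt{16 + 49} \cdot 9 = \sqrt{65} \cdot 9 = 9 \sqrt{65}$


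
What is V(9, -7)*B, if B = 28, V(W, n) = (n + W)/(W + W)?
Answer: 28/9 ≈ 3.1111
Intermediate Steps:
V(W, n) = (W + n)/(2*W) (V(W, n) = (W + n)/((2*W)) = (W + n)*(1/(2*W)) = (W + n)/(2*W))
V(9, -7)*B = ((1/2)*(9 - 7)/9)*28 = ((1/2)*(1/9)*2)*28 = (1/9)*28 = 28/9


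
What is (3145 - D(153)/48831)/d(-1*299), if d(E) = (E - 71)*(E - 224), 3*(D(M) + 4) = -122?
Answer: 460720619/28347860430 ≈ 0.016252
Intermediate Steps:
D(M) = -134/3 (D(M) = -4 + (⅓)*(-122) = -4 - 122/3 = -134/3)
d(E) = (-224 + E)*(-71 + E) (d(E) = (-71 + E)*(-224 + E) = (-224 + E)*(-71 + E))
(3145 - D(153)/48831)/d(-1*299) = (3145 - (-134)/(3*48831))/(15904 + (-1*299)² - (-295)*299) = (3145 - (-134)/(3*48831))/(15904 + (-299)² - 295*(-299)) = (3145 - 1*(-134/146493))/(15904 + 89401 + 88205) = (3145 + 134/146493)/193510 = (460720619/146493)*(1/193510) = 460720619/28347860430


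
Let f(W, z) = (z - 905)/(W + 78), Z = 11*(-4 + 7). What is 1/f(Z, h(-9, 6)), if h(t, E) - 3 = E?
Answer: -111/896 ≈ -0.12388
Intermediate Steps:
h(t, E) = 3 + E
Z = 33 (Z = 11*3 = 33)
f(W, z) = (-905 + z)/(78 + W)
1/f(Z, h(-9, 6)) = 1/((-905 + (3 + 6))/(78 + 33)) = 1/((-905 + 9)/111) = 1/((1/111)*(-896)) = 1/(-896/111) = -111/896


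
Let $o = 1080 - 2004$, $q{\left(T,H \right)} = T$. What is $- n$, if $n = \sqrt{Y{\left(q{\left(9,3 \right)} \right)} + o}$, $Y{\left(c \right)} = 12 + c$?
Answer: $- i \sqrt{903} \approx - 30.05 i$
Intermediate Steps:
$o = -924$ ($o = 1080 - 2004 = -924$)
$n = i \sqrt{903}$ ($n = \sqrt{\left(12 + 9\right) - 924} = \sqrt{21 - 924} = \sqrt{-903} = i \sqrt{903} \approx 30.05 i$)
$- n = - i \sqrt{903}$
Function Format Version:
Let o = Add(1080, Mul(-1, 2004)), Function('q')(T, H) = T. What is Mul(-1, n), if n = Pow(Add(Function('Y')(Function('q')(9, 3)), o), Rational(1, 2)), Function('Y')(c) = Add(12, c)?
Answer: Mul(-1, I, Pow(903, Rational(1, 2))) ≈ Mul(-30.050, I)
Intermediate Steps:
o = -924 (o = Add(1080, -2004) = -924)
n = Mul(I, Pow(903, Rational(1, 2))) (n = Pow(Add(Add(12, 9), -924), Rational(1, 2)) = Pow(Add(21, -924), Rational(1, 2)) = Pow(-903, Rational(1, 2)) = Mul(I, Pow(903, Rational(1, 2))) ≈ Mul(30.050, I))
Mul(-1, n) = Mul(-1, Mul(I, Pow(903, Rational(1, 2)))) = Mul(-1, I, Pow(903, Rational(1, 2)))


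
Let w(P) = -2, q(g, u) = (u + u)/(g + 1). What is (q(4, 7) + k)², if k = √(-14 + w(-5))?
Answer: -204/25 + 112*I/5 ≈ -8.16 + 22.4*I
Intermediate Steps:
q(g, u) = 2*u/(1 + g) (q(g, u) = (2*u)/(1 + g) = 2*u/(1 + g))
k = 4*I (k = √(-14 - 2) = √(-16) = 4*I ≈ 4.0*I)
(q(4, 7) + k)² = (2*7/(1 + 4) + 4*I)² = (2*7/5 + 4*I)² = (2*7*(⅕) + 4*I)² = (14/5 + 4*I)²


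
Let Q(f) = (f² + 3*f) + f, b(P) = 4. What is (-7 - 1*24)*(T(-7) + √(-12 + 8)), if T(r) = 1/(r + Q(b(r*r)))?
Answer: -31/25 - 62*I ≈ -1.24 - 62.0*I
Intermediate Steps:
Q(f) = f² + 4*f
T(r) = 1/(32 + r) (T(r) = 1/(r + 4*(4 + 4)) = 1/(r + 4*8) = 1/(r + 32) = 1/(32 + r))
(-7 - 1*24)*(T(-7) + √(-12 + 8)) = (-7 - 1*24)*(1/(32 - 7) + √(-12 + 8)) = (-7 - 24)*(1/25 + √(-4)) = -31*(1/25 + 2*I) = -31/25 - 62*I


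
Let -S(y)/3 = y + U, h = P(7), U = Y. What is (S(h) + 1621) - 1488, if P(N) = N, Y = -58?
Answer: 286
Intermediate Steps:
U = -58
h = 7
S(y) = 174 - 3*y (S(y) = -3*(y - 58) = -3*(-58 + y) = 174 - 3*y)
(S(h) + 1621) - 1488 = ((174 - 3*7) + 1621) - 1488 = ((174 - 21) + 1621) - 1488 = (153 + 1621) - 1488 = 1774 - 1488 = 286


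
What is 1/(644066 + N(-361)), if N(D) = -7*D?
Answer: 1/646593 ≈ 1.5466e-6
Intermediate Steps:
1/(644066 + N(-361)) = 1/(644066 - 7*(-361)) = 1/(644066 + 2527) = 1/646593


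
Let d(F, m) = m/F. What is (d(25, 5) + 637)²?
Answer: 10150596/25 ≈ 4.0602e+5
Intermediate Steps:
(d(25, 5) + 637)² = (5/25 + 637)² = (5*(1/25) + 637)² = (⅕ + 637)² = (3186/5)² = 10150596/25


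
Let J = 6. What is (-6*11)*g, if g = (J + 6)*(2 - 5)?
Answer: 2376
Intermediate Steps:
g = -36 (g = (6 + 6)*(2 - 5) = 12*(-3) = -36)
(-6*11)*g = -6*11*(-36) = -66*(-36) = 2376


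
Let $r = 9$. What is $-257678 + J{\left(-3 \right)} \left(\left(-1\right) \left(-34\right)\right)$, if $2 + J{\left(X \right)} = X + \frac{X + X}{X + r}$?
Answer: $-257882$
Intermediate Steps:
$J{\left(X \right)} = -2 + X + \frac{2 X}{9 + X}$ ($J{\left(X \right)} = -2 + \left(X + \frac{X + X}{X + 9}\right) = -2 + \left(X + \frac{2 X}{9 + X}\right) = -2 + X + \frac{2 X}{9 + X}$)
$-257678 + J{\left(-3 \right)} \left(\left(-1\right) \left(-34\right)\right) = -257678 + \frac{-18 + \left(-3\right)^{2} + 9 \left(-3\right)}{9 - 3} \left(\left(-1\right) \left(-34\right)\right) = -257678 + \frac{-18 + 9 - 27}{6} \cdot 34 = -257678 + \frac{1}{6} \left(-36\right) 34 = -257678 - 204 = -257882$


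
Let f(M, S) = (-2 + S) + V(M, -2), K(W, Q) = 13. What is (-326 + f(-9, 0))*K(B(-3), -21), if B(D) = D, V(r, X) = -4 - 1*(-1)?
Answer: -4303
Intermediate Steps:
V(r, X) = -3 (V(r, X) = -4 + 1 = -3)
f(M, S) = -5 + S (f(M, S) = (-2 + S) - 3 = -5 + S)
(-326 + f(-9, 0))*K(B(-3), -21) = (-326 + (-5 + 0))*13 = (-326 - 5)*13 = -331*13 = -4303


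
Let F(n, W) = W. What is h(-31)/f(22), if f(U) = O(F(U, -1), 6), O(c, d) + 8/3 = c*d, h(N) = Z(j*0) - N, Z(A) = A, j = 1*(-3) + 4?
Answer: -93/26 ≈ -3.5769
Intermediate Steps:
j = 1 (j = -3 + 4 = 1)
h(N) = -N (h(N) = 1*0 - N = 0 - N = -N)
O(c, d) = -8/3 + c*d
f(U) = -26/3 (f(U) = -8/3 - 1*6 = -8/3 - 6 = -26/3)
h(-31)/f(22) = (-1*(-31))/(-26/3) = 31*(-3/26) = -93/26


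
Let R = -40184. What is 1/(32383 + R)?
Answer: -1/7801 ≈ -0.00012819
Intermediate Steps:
1/(32383 + R) = 1/(32383 - 40184) = 1/(-7801) = -1/7801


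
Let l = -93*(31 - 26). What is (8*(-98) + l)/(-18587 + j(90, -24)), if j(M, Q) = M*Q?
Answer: 1249/20747 ≈ 0.060201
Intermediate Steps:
l = -465 (l = -93*5 = -465)
(8*(-98) + l)/(-18587 + j(90, -24)) = (8*(-98) - 465)/(-18587 + 90*(-24)) = (-784 - 465)/(-18587 - 2160) = -1249/(-20747) = -1249*(-1/20747) = 1249/20747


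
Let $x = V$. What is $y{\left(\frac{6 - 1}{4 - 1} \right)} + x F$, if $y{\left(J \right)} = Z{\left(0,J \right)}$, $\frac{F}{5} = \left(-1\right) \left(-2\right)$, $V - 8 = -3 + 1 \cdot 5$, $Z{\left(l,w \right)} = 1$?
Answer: $101$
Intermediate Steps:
$V = 10$ ($V = 8 + \left(-3 + 1 \cdot 5\right) = 8 + \left(-3 + 5\right) = 8 + 2 = 10$)
$F = 10$ ($F = 5 \left(\left(-1\right) \left(-2\right)\right) = 5 \cdot 2 = 10$)
$y{\left(J \right)} = 1$
$x = 10$
$y{\left(\frac{6 - 1}{4 - 1} \right)} + x F = 1 + 10 \cdot 10 = 1 + 100 = 101$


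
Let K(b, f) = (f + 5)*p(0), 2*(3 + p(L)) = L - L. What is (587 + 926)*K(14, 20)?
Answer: -113475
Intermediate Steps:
p(L) = -3 (p(L) = -3 + (L - L)/2 = -3 + (½)*0 = -3 + 0 = -3)
K(b, f) = -15 - 3*f (K(b, f) = (f + 5)*(-3) = (5 + f)*(-3) = -15 - 3*f)
(587 + 926)*K(14, 20) = (587 + 926)*(-15 - 3*20) = 1513*(-15 - 60) = 1513*(-75) = -113475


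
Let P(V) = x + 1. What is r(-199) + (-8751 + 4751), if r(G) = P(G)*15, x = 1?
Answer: -3970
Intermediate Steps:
P(V) = 2 (P(V) = 1 + 1 = 2)
r(G) = 30 (r(G) = 2*15 = 30)
r(-199) + (-8751 + 4751) = 30 + (-8751 + 4751) = 30 - 4000 = -3970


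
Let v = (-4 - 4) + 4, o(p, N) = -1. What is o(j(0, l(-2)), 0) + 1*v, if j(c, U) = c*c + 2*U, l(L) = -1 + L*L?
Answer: -5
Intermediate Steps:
l(L) = -1 + L**2
j(c, U) = c**2 + 2*U
v = -4 (v = -8 + 4 = -4)
o(j(0, l(-2)), 0) + 1*v = -1 + 1*(-4) = -1 - 4 = -5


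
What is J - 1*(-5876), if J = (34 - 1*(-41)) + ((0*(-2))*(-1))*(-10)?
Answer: 5951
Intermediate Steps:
J = 75 (J = (34 + 41) + (0*(-1))*(-10) = 75 + 0*(-10) = 75 + 0 = 75)
J - 1*(-5876) = 75 - 1*(-5876) = 75 + 5876 = 5951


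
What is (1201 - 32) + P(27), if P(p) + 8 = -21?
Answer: 1140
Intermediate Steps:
P(p) = -29 (P(p) = -8 - 21 = -29)
(1201 - 32) + P(27) = (1201 - 32) - 29 = 1169 - 29 = 1140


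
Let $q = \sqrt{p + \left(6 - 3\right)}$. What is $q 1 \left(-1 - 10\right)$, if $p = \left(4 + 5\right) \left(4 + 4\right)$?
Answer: $- 55 \sqrt{3} \approx -95.263$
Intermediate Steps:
$p = 72$ ($p = 9 \cdot 8 = 72$)
$q = 5 \sqrt{3}$ ($q = \sqrt{72 + \left(6 - 3\right)} = \sqrt{72 + 3} = \sqrt{75} = 5 \sqrt{3} \approx 8.6602$)
$q 1 \left(-1 - 10\right) = 5 \sqrt{3} \cdot 1 \left(-1 - 10\right) = 5 \sqrt{3} \cdot 1 \left(-11\right) = 5 \sqrt{3} \left(-11\right) = - 55 \sqrt{3}$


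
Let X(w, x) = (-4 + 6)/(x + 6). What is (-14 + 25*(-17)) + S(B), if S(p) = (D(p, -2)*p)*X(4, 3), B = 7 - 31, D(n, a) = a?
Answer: -1285/3 ≈ -428.33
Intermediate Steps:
X(w, x) = 2/(6 + x)
B = -24
S(p) = -4*p/9 (S(p) = (-2*p)*(2/(6 + 3)) = (-2*p)*(2/9) = (-2*p)*(2*(⅑)) = -2*p*(2/9) = -4*p/9)
(-14 + 25*(-17)) + S(B) = (-14 + 25*(-17)) - 4/9*(-24) = (-14 - 425) + 32/3 = -439 + 32/3 = -1285/3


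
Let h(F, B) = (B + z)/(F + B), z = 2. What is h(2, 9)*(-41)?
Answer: -41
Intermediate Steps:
h(F, B) = (2 + B)/(B + F) (h(F, B) = (B + 2)/(F + B) = (2 + B)/(B + F))
h(2, 9)*(-41) = ((2 + 9)/(9 + 2))*(-41) = (11/11)*(-41) = ((1/11)*11)*(-41) = 1*(-41) = -41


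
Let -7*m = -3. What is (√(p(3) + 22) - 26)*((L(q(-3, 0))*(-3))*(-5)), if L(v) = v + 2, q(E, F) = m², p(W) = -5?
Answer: -41730/49 + 1605*√17/49 ≈ -716.58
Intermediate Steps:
m = 3/7 (m = -⅐*(-3) = 3/7 ≈ 0.42857)
q(E, F) = 9/49 (q(E, F) = (3/7)² = 9/49)
L(v) = 2 + v
(√(p(3) + 22) - 26)*((L(q(-3, 0))*(-3))*(-5)) = (√(-5 + 22) - 26)*(((2 + 9/49)*(-3))*(-5)) = (√17 - 26)*(((107/49)*(-3))*(-5)) = (-26 + √17)*(-321/49*(-5)) = (-26 + √17)*(1605/49) = -41730/49 + 1605*√17/49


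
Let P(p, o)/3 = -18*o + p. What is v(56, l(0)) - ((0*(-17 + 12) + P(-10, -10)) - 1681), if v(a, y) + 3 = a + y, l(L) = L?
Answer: 1224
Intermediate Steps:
P(p, o) = -54*o + 3*p (P(p, o) = 3*(-18*o + p) = 3*(p - 18*o) = -54*o + 3*p)
v(a, y) = -3 + a + y (v(a, y) = -3 + (a + y) = -3 + a + y)
v(56, l(0)) - ((0*(-17 + 12) + P(-10, -10)) - 1681) = (-3 + 56 + 0) - ((0*(-17 + 12) + (-54*(-10) + 3*(-10))) - 1681) = 53 - ((0*(-5) + (540 - 30)) - 1681) = 53 - ((0 + 510) - 1681) = 53 - (510 - 1681) = 53 - 1*(-1171) = 53 + 1171 = 1224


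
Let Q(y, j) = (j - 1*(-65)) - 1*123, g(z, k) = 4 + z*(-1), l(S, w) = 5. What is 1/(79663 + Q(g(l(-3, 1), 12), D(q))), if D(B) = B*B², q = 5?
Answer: 1/79730 ≈ 1.2542e-5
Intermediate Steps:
D(B) = B³
g(z, k) = 4 - z
Q(y, j) = -58 + j (Q(y, j) = (j + 65) - 123 = (65 + j) - 123 = -58 + j)
1/(79663 + Q(g(l(-3, 1), 12), D(q))) = 1/(79663 + (-58 + 5³)) = 1/(79663 + (-58 + 125)) = 1/(79663 + 67) = 1/79730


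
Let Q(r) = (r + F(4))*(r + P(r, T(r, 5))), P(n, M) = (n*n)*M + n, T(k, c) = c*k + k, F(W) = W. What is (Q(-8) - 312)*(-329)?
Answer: -3961160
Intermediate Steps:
T(k, c) = k + c*k
P(n, M) = n + M*n² (P(n, M) = n²*M + n = M*n² + n = n + M*n²)
Q(r) = (4 + r)*(r + r*(1 + 6*r²)) (Q(r) = (r + 4)*(r + r*(1 + (r*(1 + 5))*r)) = (4 + r)*(r + r*(1 + (r*6)*r)) = (4 + r)*(r + r*(1 + (6*r)*r)) = (4 + r)*(r + r*(1 + 6*r²)))
(Q(-8) - 312)*(-329) = (2*(-8)*(4 - 8 + 3*(-8)³ + 12*(-8)²) - 312)*(-329) = (2*(-8)*(4 - 8 + 3*(-512) + 12*64) - 312)*(-329) = (2*(-8)*(4 - 8 - 1536 + 768) - 312)*(-329) = (2*(-8)*(-772) - 312)*(-329) = (12352 - 312)*(-329) = 12040*(-329) = -3961160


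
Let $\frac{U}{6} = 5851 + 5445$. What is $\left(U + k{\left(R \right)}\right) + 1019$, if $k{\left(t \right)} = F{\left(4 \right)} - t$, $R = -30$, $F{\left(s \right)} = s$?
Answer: $68829$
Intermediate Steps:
$k{\left(t \right)} = 4 - t$
$U = 67776$ ($U = 6 \left(5851 + 5445\right) = 6 \cdot 11296 = 67776$)
$\left(U + k{\left(R \right)}\right) + 1019 = \left(67776 + \left(4 - -30\right)\right) + 1019 = \left(67776 + \left(4 + 30\right)\right) + 1019 = \left(67776 + 34\right) + 1019 = 67810 + 1019 = 68829$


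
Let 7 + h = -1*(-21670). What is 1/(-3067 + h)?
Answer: 1/18596 ≈ 5.3775e-5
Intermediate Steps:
h = 21663 (h = -7 - 1*(-21670) = -7 + 21670 = 21663)
1/(-3067 + h) = 1/(-3067 + 21663) = 1/18596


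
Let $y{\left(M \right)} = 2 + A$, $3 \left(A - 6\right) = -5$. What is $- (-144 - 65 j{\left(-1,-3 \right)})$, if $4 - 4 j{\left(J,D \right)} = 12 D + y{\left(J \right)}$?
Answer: $\frac{8293}{12} \approx 691.08$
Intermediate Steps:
$A = \frac{13}{3}$ ($A = 6 + \frac{1}{3} \left(-5\right) = 6 - \frac{5}{3} = \frac{13}{3} \approx 4.3333$)
$y{\left(M \right)} = \frac{19}{3}$ ($y{\left(M \right)} = 2 + \frac{13}{3} = \frac{19}{3}$)
$j{\left(J,D \right)} = - \frac{7}{12} - 3 D$ ($j{\left(J,D \right)} = 1 - \frac{12 D + \frac{19}{3}}{4} = 1 - \frac{\frac{19}{3} + 12 D}{4} = 1 - \left(\frac{19}{12} + 3 D\right) = - \frac{7}{12} - 3 D$)
$- (-144 - 65 j{\left(-1,-3 \right)}) = - (-144 - 65 \left(- \frac{7}{12} - -9\right)) = - (-144 - 65 \left(- \frac{7}{12} + 9\right)) = - (-144 - \frac{6565}{12}) = \left(-1\right) \left(- \frac{8293}{12}\right) = \frac{8293}{12}$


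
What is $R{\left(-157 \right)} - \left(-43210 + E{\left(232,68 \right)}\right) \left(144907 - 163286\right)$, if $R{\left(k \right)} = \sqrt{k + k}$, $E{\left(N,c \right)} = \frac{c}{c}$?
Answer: $-794138211 + i \sqrt{314} \approx -7.9414 \cdot 10^{8} + 17.72 i$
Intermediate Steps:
$E{\left(N,c \right)} = 1$
$R{\left(k \right)} = \sqrt{2} \sqrt{k}$ ($R{\left(k \right)} = \sqrt{2 k} = \sqrt{2} \sqrt{k}$)
$R{\left(-157 \right)} - \left(-43210 + E{\left(232,68 \right)}\right) \left(144907 - 163286\right) = \sqrt{2} \sqrt{-157} - \left(-43210 + 1\right) \left(144907 - 163286\right) = \sqrt{2} i \sqrt{157} - \left(-43209\right) \left(-18379\right) = i \sqrt{314} - 794138211 = -794138211 + i \sqrt{314}$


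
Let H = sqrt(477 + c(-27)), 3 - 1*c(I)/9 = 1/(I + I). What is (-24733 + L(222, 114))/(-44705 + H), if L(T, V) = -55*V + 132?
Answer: 1656105666/2398243825 + 339581*sqrt(6)/2398243825 ≈ 0.69090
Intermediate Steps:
c(I) = 27 - 9/(2*I) (c(I) = 27 - 9/(I + I) = 27 - 9*1/(2*I) = 27 - 9/(2*I))
H = 55*sqrt(6)/6 (H = sqrt(477 + (27 - 9/2/(-27))) = sqrt(477 + (27 - 9/2*(-1/27))) = sqrt(477 + (27 + 1/6)) = sqrt(477 + 163/6) = sqrt(3025/6) = 55*sqrt(6)/6 ≈ 22.454)
L(T, V) = 132 - 55*V
(-24733 + L(222, 114))/(-44705 + H) = (-24733 + (132 - 55*114))/(-44705 + 55*sqrt(6)/6) = (-24733 + (132 - 6270))/(-44705 + 55*sqrt(6)/6) = (-24733 - 6138)/(-44705 + 55*sqrt(6)/6) = -30871/(-44705 + 55*sqrt(6)/6)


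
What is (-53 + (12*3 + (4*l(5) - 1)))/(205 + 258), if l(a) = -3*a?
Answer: -78/463 ≈ -0.16847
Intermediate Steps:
(-53 + (12*3 + (4*l(5) - 1)))/(205 + 258) = (-53 + (12*3 + (4*(-3*5) - 1)))/(205 + 258) = (-53 + (36 + (4*(-15) - 1)))/463 = (-53 + (36 + (-60 - 1)))*(1/463) = (-53 + (36 - 61))*(1/463) = (-53 - 25)*(1/463) = -78*1/463 = -78/463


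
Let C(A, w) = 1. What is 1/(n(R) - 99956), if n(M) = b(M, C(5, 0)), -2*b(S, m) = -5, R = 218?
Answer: -2/199907 ≈ -1.0005e-5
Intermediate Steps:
b(S, m) = 5/2 (b(S, m) = -½*(-5) = 5/2)
n(M) = 5/2
1/(n(R) - 99956) = 1/(5/2 - 99956) = 1/(-199907/2) = -2/199907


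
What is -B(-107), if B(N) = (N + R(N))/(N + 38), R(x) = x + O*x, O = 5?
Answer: -749/69 ≈ -10.855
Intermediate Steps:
R(x) = 6*x (R(x) = x + 5*x = 6*x)
B(N) = 7*N/(38 + N) (B(N) = (N + 6*N)/(N + 38) = (7*N)/(38 + N) = 7*N/(38 + N))
-B(-107) = -7*(-107)/(38 - 107) = -7*(-107)/(-69) = -7*(-107)*(-1)/69 = -1*749/69 = -749/69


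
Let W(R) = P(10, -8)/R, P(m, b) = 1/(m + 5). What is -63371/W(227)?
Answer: -215778255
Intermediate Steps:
P(m, b) = 1/(5 + m)
W(R) = 1/(15*R) (W(R) = 1/((5 + 10)*R) = 1/(15*R))
-63371/W(227) = -63371/((1/15)/227) = -63371/((1/15)*(1/227)) = -63371/1/3405 = -63371*3405 = -215778255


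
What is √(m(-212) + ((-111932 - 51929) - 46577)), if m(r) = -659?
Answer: I*√211097 ≈ 459.45*I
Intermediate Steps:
√(m(-212) + ((-111932 - 51929) - 46577)) = √(-659 + ((-111932 - 51929) - 46577)) = √(-659 + (-163861 - 46577)) = √(-659 - 210438) = √(-211097) = I*√211097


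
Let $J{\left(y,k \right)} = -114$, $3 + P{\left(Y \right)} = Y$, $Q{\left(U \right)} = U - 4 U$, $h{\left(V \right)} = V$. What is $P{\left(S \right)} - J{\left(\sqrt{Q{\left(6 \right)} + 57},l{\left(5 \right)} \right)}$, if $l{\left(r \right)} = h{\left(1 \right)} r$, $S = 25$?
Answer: $136$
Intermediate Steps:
$Q{\left(U \right)} = - 3 U$
$P{\left(Y \right)} = -3 + Y$
$l{\left(r \right)} = r$ ($l{\left(r \right)} = 1 r = r$)
$P{\left(S \right)} - J{\left(\sqrt{Q{\left(6 \right)} + 57},l{\left(5 \right)} \right)} = \left(-3 + 25\right) - -114 = 22 + 114 = 136$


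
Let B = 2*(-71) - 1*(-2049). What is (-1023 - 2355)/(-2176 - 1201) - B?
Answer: -6436561/3377 ≈ -1906.0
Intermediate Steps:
B = 1907 (B = -142 + 2049 = 1907)
(-1023 - 2355)/(-2176 - 1201) - B = (-1023 - 2355)/(-2176 - 1201) - 1*1907 = -3378/(-3377) - 1907 = -3378*(-1/3377) - 1907 = 3378/3377 - 1907 = -6436561/3377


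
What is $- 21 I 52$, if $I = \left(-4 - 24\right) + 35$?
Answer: $-7644$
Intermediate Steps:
$I = 7$ ($I = -28 + 35 = 7$)
$- 21 I 52 = \left(-21\right) 7 \cdot 52 = \left(-147\right) 52 = -7644$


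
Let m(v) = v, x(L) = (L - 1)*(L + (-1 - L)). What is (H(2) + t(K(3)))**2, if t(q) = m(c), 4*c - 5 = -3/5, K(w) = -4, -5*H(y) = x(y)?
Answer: 169/100 ≈ 1.6900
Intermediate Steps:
x(L) = 1 - L (x(L) = (-1 + L)*(-1) = 1 - L)
H(y) = -1/5 + y/5 (H(y) = -(1 - y)/5 = -1/5 + y/5)
c = 11/10 (c = 5/4 + (-3/5)/4 = 5/4 + (-3*1/5)/4 = 5/4 + (1/4)*(-3/5) = 5/4 - 3/20 = 11/10 ≈ 1.1000)
t(q) = 11/10
(H(2) + t(K(3)))**2 = ((-1/5 + (1/5)*2) + 11/10)**2 = ((-1/5 + 2/5) + 11/10)**2 = (1/5 + 11/10)**2 = (13/10)**2 = 169/100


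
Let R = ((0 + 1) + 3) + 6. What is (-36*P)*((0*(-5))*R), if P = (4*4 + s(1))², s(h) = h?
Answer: 0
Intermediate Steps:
R = 10 (R = (1 + 3) + 6 = 4 + 6 = 10)
P = 289 (P = (4*4 + 1)² = (16 + 1)² = 17² = 289)
(-36*P)*((0*(-5))*R) = (-36*289)*((0*(-5))*10) = -0*10 = -10404*0 = 0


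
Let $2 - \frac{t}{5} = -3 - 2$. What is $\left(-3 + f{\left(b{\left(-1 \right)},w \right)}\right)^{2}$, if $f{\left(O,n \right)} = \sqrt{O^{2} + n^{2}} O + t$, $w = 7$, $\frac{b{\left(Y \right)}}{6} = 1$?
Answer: $4084 + 384 \sqrt{85} \approx 7624.3$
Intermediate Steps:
$b{\left(Y \right)} = 6$ ($b{\left(Y \right)} = 6 \cdot 1 = 6$)
$t = 35$ ($t = 10 - 5 \left(-3 - 2\right) = 10 - -25 = 10 + 25 = 35$)
$f{\left(O,n \right)} = 35 + O \sqrt{O^{2} + n^{2}}$ ($f{\left(O,n \right)} = \sqrt{O^{2} + n^{2}} O + 35 = O \sqrt{O^{2} + n^{2}} + 35 = 35 + O \sqrt{O^{2} + n^{2}}$)
$\left(-3 + f{\left(b{\left(-1 \right)},w \right)}\right)^{2} = \left(-3 + \left(35 + 6 \sqrt{6^{2} + 7^{2}}\right)\right)^{2} = \left(-3 + \left(35 + 6 \sqrt{36 + 49}\right)\right)^{2} = \left(-3 + \left(35 + 6 \sqrt{85}\right)\right)^{2} = \left(32 + 6 \sqrt{85}\right)^{2}$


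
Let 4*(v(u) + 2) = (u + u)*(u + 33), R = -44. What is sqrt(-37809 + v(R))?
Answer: I*sqrt(37569) ≈ 193.83*I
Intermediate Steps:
v(u) = -2 + u*(33 + u)/2 (v(u) = -2 + ((u + u)*(u + 33))/4 = -2 + ((2*u)*(33 + u))/4 = -2 + (2*u*(33 + u))/4 = -2 + u*(33 + u)/2)
sqrt(-37809 + v(R)) = sqrt(-37809 + (-2 + (1/2)*(-44)**2 + (33/2)*(-44))) = sqrt(-37809 + (-2 + (1/2)*1936 - 726)) = sqrt(-37809 + (-2 + 968 - 726)) = sqrt(-37809 + 240) = sqrt(-37569) = I*sqrt(37569)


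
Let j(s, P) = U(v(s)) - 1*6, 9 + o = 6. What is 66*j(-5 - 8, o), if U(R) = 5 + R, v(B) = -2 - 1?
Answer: -264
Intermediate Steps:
v(B) = -3
o = -3 (o = -9 + 6 = -3)
j(s, P) = -4 (j(s, P) = (5 - 3) - 1*6 = 2 - 6 = -4)
66*j(-5 - 8, o) = 66*(-4) = -264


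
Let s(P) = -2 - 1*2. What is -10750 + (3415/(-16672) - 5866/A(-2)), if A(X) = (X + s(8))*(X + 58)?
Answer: -536809049/50016 ≈ -10733.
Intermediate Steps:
s(P) = -4 (s(P) = -2 - 2 = -4)
A(X) = (-4 + X)*(58 + X) (A(X) = (X - 4)*(X + 58) = (-4 + X)*(58 + X))
-10750 + (3415/(-16672) - 5866/A(-2)) = -10750 + (3415/(-16672) - 5866/(-232 + (-2)**2 + 54*(-2))) = -10750 + (3415*(-1/16672) - 5866/(-232 + 4 - 108)) = -10750 + (-3415/16672 - 5866/(-336)) = -10750 + (-3415/16672 - 5866*(-1/336)) = -10750 + (-3415/16672 + 419/24) = -10750 + 862951/50016 = -536809049/50016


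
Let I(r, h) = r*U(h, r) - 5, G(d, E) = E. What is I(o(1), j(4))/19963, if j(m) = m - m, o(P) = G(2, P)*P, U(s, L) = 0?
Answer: -5/19963 ≈ -0.00025046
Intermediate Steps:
o(P) = P² (o(P) = P*P = P²)
j(m) = 0
I(r, h) = -5 (I(r, h) = r*0 - 5 = 0 - 5 = -5)
I(o(1), j(4))/19963 = -5/19963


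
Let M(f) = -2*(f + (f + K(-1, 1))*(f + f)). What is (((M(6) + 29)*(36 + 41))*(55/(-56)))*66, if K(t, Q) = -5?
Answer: 139755/4 ≈ 34939.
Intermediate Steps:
M(f) = -2*f - 4*f*(-5 + f) (M(f) = -2*(f + (f - 5)*(f + f)) = -2*(f + (-5 + f)*(2*f)) = -2*(f + 2*f*(-5 + f)) = -2*f - 4*f*(-5 + f))
(((M(6) + 29)*(36 + 41))*(55/(-56)))*66 = (((2*6*(9 - 2*6) + 29)*(36 + 41))*(55/(-56)))*66 = (((2*6*(9 - 12) + 29)*77)*(55*(-1/56)))*66 = (((2*6*(-3) + 29)*77)*(-55/56))*66 = (((-36 + 29)*77)*(-55/56))*66 = (-7*77*(-55/56))*66 = -539*(-55/56)*66 = (4235/8)*66 = 139755/4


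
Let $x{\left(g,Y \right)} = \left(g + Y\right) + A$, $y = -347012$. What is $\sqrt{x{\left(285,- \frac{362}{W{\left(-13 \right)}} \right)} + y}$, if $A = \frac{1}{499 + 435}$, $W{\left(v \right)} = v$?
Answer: $\frac{i \sqrt{51113219554046}}{12142} \approx 588.81 i$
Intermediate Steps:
$A = \frac{1}{934} \approx 0.0010707$
$x{\left(g,Y \right)} = \frac{1}{934} + Y + g$ ($x{\left(g,Y \right)} = \left(g + Y\right) + \frac{1}{934} = \left(Y + g\right) + \frac{1}{934} = \frac{1}{934} + Y + g$)
$\sqrt{x{\left(285,- \frac{362}{W{\left(-13 \right)}} \right)} + y} = \sqrt{\left(\frac{1}{934} - \frac{362}{-13} + 285\right) - 347012} = \sqrt{\left(\frac{1}{934} - - \frac{362}{13} + 285\right) - 347012} = \sqrt{\left(\frac{1}{934} + \frac{362}{13} + 285\right) - 347012} = \sqrt{\frac{3798591}{12142} - 347012} = \sqrt{- \frac{4209621113}{12142}} = \frac{i \sqrt{51113219554046}}{12142}$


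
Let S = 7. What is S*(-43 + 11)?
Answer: -224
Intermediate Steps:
S*(-43 + 11) = 7*(-43 + 11) = 7*(-32) = -224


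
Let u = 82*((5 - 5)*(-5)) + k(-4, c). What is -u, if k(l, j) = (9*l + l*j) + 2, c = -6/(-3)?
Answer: 42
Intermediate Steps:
c = 2 (c = -6*(-⅓) = 2)
k(l, j) = 2 + 9*l + j*l (k(l, j) = (9*l + j*l) + 2 = 2 + 9*l + j*l)
u = -42 (u = 82*((5 - 5)*(-5)) + (2 + 9*(-4) + 2*(-4)) = 82*(0*(-5)) + (2 - 36 - 8) = 82*0 - 42 = 0 - 42 = -42)
-u = -1*(-42) = 42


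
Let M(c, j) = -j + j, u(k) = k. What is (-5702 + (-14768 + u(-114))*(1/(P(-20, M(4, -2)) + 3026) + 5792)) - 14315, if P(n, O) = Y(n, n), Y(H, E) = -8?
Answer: -130100797990/1509 ≈ -8.6217e+7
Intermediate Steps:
M(c, j) = 0
P(n, O) = -8
(-5702 + (-14768 + u(-114))*(1/(P(-20, M(4, -2)) + 3026) + 5792)) - 14315 = (-5702 + (-14768 - 114)*(1/(-8 + 3026) + 5792)) - 14315 = (-5702 - 14882*(1/3018 + 5792)) - 14315 = (-5702 - 14882*17480257/3018) - 14315 = (-5702 - 130070592337/1509) - 14315 = -130079196655/1509 - 14315 = -130100797990/1509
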